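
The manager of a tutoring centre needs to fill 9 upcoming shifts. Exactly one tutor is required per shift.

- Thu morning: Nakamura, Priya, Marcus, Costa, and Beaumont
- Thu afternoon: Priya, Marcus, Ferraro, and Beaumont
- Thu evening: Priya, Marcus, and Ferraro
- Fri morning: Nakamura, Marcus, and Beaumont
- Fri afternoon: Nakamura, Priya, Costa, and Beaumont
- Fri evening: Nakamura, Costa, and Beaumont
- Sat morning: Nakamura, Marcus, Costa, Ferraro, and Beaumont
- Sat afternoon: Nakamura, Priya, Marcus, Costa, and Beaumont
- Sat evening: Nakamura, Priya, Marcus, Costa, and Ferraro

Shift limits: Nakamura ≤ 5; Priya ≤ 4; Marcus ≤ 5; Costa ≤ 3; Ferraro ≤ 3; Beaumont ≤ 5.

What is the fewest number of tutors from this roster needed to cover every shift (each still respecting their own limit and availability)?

2

9 slots to fill and no one can take more than 5, so at least ⌈9/5⌉ = 2 tutors are needed.
Nakamura and Priya alone can cover everything: Thu morning→Nakamura, Thu afternoon→Priya, Thu evening→Priya, Fri morning→Nakamura, Fri afternoon→Nakamura, Fri evening→Nakamura, Sat morning→Nakamura, Sat afternoon→Priya, Sat evening→Priya.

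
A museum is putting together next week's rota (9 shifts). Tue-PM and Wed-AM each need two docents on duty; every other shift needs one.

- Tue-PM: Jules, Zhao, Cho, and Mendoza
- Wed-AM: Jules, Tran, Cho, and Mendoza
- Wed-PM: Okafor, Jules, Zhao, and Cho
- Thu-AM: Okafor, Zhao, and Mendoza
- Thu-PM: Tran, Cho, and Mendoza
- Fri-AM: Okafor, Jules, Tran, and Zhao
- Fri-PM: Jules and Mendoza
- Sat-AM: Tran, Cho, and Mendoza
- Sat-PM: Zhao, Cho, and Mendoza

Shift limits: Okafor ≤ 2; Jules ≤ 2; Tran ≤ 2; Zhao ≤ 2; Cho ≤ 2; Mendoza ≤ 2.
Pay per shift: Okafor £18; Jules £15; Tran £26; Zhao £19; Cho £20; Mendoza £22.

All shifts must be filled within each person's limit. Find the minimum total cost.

£214

Picking the cheapest available docent for each shift independently would cost £191, but that ignores the shift limits.
An optimal schedule: Tue-PM→Zhao+Mendoza, Wed-AM→Mendoza+Tran, Wed-PM→Jules, Thu-AM→Okafor, Thu-PM→Cho, Fri-AM→Okafor, Fri-PM→Jules, Sat-AM→Cho, Sat-PM→Zhao.
Total: 19 + 22 + 22 + 26 + 15 + 18 + 20 + 18 + 15 + 20 + 19 = £214.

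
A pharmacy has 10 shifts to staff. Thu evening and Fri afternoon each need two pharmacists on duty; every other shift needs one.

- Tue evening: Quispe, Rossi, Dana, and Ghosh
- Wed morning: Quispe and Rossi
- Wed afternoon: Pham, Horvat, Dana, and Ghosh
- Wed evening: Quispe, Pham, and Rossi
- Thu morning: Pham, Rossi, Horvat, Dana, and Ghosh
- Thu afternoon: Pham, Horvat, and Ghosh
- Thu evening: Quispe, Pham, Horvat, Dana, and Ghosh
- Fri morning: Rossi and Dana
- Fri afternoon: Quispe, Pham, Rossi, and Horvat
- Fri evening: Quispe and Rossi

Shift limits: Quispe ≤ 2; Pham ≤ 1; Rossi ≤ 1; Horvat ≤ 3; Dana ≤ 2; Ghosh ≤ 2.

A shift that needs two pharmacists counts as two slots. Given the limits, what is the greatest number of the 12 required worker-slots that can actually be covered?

Total capacity across all pharmacists is 2+1+1+3+2+2 = 11, and 12 slots are needed, so at most 11 can be filled.
An assignment achieving 11: Tue evening→Dana, Wed morning→Quispe, Wed afternoon→Horvat, Wed evening→Pham, Thu morning→Ghosh, Thu afternoon→Horvat, Thu evening→Dana+Ghosh, Fri morning→Rossi, Fri afternoon→Horvat, Fri evening→Quispe.
Loads: Quispe 2/2, Pham 1/1, Rossi 1/1, Horvat 3/3, Dana 2/2, Ghosh 2/2.

11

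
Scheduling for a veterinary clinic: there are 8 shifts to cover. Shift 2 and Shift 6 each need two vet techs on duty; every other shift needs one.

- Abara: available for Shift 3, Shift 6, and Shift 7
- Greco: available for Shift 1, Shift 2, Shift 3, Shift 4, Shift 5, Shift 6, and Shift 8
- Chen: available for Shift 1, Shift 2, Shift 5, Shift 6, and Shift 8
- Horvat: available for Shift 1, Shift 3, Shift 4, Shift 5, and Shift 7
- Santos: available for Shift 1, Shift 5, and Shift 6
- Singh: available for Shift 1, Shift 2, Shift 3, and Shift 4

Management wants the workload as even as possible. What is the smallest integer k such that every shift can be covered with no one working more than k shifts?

With 6 vet techs and 10 worker-slots to fill, someone must work at least ⌈10/6⌉ = 2 shifts, so k ≥ 2.
k = 2 works: Shift 1→Santos, Shift 2→Greco+Chen, Shift 3→Abara, Shift 4→Horvat, Shift 5→Horvat, Shift 6→Chen+Santos, Shift 7→Abara, Shift 8→Greco.
Loads: Abara 2, Greco 2, Chen 2, Horvat 2, Santos 2, Singh 0 — all ≤ 2.

2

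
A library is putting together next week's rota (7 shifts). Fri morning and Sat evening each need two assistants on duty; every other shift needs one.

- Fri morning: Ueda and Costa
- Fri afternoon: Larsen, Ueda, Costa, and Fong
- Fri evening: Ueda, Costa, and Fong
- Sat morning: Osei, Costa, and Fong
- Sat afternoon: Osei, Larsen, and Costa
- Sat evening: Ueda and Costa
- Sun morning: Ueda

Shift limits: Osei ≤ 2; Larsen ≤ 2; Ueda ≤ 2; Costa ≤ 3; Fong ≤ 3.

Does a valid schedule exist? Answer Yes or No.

No

Total capacity is 12 and 9 slots are needed, so capacity alone doesn't rule it out.
Shifts {Fri morning, Sat evening, Sun morning} need 5 worker-slots in total, but the assistants available for any of those shifts (Ueda and Costa) can supply at most 4 among them. So no valid schedule exists.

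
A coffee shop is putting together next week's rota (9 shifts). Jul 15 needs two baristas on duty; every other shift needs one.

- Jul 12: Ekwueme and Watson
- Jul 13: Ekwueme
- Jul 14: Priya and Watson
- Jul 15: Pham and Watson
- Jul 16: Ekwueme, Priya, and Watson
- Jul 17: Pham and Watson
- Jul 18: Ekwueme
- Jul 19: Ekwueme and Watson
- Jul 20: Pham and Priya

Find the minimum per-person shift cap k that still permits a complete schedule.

3

With 4 baristas and 10 worker-slots to fill, someone must work at least ⌈10/4⌉ = 3 shifts, so k ≥ 3.
k = 3 works: Jul 12→Ekwueme, Jul 13→Ekwueme, Jul 14→Priya, Jul 15→Pham+Watson, Jul 16→Priya, Jul 17→Pham, Jul 18→Ekwueme, Jul 19→Watson, Jul 20→Pham.
Loads: Pham 3, Ekwueme 3, Priya 2, Watson 2 — all ≤ 3.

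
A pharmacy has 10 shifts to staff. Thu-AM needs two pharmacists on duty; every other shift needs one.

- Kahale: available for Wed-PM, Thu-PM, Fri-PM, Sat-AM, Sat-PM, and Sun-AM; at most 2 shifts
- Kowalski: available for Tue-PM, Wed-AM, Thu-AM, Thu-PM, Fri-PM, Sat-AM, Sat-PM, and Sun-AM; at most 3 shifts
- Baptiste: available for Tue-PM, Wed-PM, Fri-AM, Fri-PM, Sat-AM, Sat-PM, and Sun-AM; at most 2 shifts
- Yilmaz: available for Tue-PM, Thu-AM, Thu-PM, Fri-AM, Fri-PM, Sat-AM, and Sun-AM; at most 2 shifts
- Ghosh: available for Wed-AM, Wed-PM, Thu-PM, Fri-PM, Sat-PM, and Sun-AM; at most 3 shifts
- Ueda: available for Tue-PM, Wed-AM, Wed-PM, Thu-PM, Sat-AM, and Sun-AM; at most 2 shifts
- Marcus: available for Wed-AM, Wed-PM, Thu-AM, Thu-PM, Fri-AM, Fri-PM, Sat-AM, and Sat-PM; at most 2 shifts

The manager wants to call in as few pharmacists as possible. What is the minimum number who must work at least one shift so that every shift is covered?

11 slots to fill and no one can take more than 3, so at least ⌈11/3⌉ = 4 pharmacists are needed.
Any 4 pharmacists together have capacity at most 3+3+2+2 = 10 < 11 slots, so 4 can never suffice.
Kahale, Kowalski, Baptiste, Yilmaz, and Ghosh alone can cover everything: Tue-PM→Kowalski, Wed-AM→Kowalski, Wed-PM→Kahale, Thu-AM→Kowalski+Yilmaz, Thu-PM→Kahale, Fri-AM→Baptiste, Fri-PM→Yilmaz, Sat-AM→Baptiste, Sat-PM→Ghosh, Sun-AM→Ghosh.

5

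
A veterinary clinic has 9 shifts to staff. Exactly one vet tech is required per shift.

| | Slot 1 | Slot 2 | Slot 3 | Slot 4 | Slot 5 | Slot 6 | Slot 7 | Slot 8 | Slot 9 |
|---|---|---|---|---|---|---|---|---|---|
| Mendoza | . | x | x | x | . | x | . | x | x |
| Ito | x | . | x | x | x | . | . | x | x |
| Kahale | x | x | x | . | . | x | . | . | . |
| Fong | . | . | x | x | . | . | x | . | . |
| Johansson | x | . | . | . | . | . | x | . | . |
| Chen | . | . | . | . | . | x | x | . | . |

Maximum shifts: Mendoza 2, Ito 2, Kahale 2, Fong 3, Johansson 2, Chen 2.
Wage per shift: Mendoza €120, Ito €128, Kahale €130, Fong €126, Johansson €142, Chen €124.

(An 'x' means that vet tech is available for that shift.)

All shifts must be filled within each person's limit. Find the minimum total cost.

€1126

Slot 5 can only be covered by Ito, so that assignment is forced.
Picking the cheapest available vet tech for each shift independently would cost €1100, but that ignores the shift limits.
An optimal schedule: Slot 1→Kahale, Slot 2→Mendoza, Slot 3→Fong, Slot 4→Fong, Slot 5→Ito, Slot 6→Chen, Slot 7→Chen, Slot 8→Mendoza, Slot 9→Ito.
Total: 130 + 120 + 126 + 126 + 128 + 124 + 124 + 120 + 128 = €1126.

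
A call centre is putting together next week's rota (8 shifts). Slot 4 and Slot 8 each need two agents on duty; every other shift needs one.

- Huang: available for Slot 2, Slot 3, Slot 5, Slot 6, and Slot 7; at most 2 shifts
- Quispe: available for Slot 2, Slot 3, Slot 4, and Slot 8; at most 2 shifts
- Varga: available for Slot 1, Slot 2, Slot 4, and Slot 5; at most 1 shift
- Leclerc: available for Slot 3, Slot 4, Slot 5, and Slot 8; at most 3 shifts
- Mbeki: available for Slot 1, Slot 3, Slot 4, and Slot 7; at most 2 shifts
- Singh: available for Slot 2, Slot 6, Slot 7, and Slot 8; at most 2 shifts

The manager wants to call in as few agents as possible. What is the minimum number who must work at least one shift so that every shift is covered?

5

10 slots to fill and no one can take more than 3, so at least ⌈10/3⌉ = 4 agents are needed.
Any 4 agents together have capacity at most 3+2+2+2 = 9 < 10 slots, so 4 can never suffice.
Huang, Quispe, Varga, Leclerc, and Mbeki alone can cover everything: Slot 1→Varga, Slot 2→Quispe, Slot 3→Mbeki, Slot 4→Leclerc+Mbeki, Slot 5→Leclerc, Slot 6→Huang, Slot 7→Huang, Slot 8→Quispe+Leclerc.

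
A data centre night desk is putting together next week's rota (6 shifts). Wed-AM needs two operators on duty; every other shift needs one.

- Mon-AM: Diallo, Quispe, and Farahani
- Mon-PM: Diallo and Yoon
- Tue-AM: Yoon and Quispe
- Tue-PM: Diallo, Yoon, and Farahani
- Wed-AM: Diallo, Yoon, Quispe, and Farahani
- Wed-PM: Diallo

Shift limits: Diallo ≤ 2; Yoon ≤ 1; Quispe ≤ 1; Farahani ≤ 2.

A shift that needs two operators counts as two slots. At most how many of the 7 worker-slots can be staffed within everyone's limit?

6

Total capacity across all operators is 2+1+1+2 = 6, and 7 slots are needed, so at most 6 can be filled.
An assignment achieving 6: Mon-AM→Quispe, Mon-PM→Diallo, Tue-AM→Yoon, Tue-PM→Farahani, Wed-AM→Farahani, Wed-PM→Diallo.
Loads: Diallo 2/2, Yoon 1/1, Quispe 1/1, Farahani 2/2.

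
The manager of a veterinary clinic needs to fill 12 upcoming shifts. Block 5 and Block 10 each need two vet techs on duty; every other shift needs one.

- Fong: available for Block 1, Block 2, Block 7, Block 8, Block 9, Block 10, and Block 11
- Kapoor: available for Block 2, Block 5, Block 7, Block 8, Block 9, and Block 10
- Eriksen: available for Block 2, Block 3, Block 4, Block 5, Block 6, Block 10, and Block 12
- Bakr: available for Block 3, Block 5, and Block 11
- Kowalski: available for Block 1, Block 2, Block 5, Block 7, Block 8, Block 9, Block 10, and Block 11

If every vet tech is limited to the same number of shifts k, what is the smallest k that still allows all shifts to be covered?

3

With 5 vet techs and 14 worker-slots to fill, someone must work at least ⌈14/5⌉ = 3 shifts, so k ≥ 3.
k = 3 works: Block 1→Fong, Block 2→Kapoor, Block 3→Bakr, Block 4→Eriksen, Block 5→Bakr+Kowalski, Block 6→Eriksen, Block 7→Fong, Block 8→Fong, Block 9→Kapoor, Block 10→Kapoor+Kowalski, Block 11→Bakr, Block 12→Eriksen.
Loads: Fong 3, Kapoor 3, Eriksen 3, Bakr 3, Kowalski 2 — all ≤ 3.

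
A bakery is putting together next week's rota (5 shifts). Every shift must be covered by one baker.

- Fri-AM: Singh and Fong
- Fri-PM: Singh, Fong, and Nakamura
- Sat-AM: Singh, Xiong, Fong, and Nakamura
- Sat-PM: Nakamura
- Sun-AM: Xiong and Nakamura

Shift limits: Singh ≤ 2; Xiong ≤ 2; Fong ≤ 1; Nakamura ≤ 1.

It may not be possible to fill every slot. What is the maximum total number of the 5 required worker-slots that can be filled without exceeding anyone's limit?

Total capacity across all bakers is 2+2+1+1 = 6, and 5 slots are needed, so at most 5 can be filled.
An assignment achieving 5: Fri-AM→Singh, Fri-PM→Singh, Sat-AM→Xiong, Sat-PM→Nakamura, Sun-AM→Xiong.
Loads: Singh 2/2, Xiong 2/2, Fong 0/1, Nakamura 1/1.

5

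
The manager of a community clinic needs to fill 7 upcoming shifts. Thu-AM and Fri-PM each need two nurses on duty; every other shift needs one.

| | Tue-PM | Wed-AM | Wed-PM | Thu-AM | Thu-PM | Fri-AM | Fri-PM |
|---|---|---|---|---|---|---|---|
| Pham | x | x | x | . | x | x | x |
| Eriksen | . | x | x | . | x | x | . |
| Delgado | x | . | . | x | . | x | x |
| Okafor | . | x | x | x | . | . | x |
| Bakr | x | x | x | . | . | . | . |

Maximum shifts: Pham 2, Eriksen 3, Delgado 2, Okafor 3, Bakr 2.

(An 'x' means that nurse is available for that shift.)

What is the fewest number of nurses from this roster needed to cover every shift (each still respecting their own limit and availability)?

9 slots to fill and no one can take more than 3, so at least ⌈9/3⌉ = 3 nurses are needed.
Any 3 nurses together have capacity at most 3+3+2 = 8 < 9 slots, so 3 can never suffice.
Pham, Eriksen, Delgado, and Okafor alone can cover everything: Tue-PM→Pham, Wed-AM→Eriksen, Wed-PM→Eriksen, Thu-AM→Delgado+Okafor, Thu-PM→Pham, Fri-AM→Eriksen, Fri-PM→Delgado+Okafor.

4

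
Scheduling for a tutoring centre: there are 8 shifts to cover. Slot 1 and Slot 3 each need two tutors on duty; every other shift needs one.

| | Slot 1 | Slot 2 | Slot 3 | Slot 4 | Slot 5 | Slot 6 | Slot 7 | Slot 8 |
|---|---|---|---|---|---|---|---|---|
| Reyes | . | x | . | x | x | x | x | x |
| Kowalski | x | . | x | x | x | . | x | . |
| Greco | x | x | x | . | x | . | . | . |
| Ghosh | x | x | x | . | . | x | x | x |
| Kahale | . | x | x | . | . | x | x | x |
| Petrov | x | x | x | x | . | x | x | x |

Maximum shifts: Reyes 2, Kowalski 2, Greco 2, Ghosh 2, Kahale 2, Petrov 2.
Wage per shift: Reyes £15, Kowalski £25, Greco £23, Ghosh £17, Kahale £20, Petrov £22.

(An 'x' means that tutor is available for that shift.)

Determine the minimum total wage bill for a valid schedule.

£194

Picking the cheapest available tutor for each shift independently would cost £166, but that ignores the shift limits.
An optimal schedule: Slot 1→Petrov+Greco, Slot 2→Kahale, Slot 3→Petrov+Greco, Slot 4→Reyes, Slot 5→Reyes, Slot 6→Ghosh, Slot 7→Kahale, Slot 8→Ghosh.
Total: 22 + 23 + 20 + 22 + 23 + 15 + 15 + 17 + 20 + 17 = £194.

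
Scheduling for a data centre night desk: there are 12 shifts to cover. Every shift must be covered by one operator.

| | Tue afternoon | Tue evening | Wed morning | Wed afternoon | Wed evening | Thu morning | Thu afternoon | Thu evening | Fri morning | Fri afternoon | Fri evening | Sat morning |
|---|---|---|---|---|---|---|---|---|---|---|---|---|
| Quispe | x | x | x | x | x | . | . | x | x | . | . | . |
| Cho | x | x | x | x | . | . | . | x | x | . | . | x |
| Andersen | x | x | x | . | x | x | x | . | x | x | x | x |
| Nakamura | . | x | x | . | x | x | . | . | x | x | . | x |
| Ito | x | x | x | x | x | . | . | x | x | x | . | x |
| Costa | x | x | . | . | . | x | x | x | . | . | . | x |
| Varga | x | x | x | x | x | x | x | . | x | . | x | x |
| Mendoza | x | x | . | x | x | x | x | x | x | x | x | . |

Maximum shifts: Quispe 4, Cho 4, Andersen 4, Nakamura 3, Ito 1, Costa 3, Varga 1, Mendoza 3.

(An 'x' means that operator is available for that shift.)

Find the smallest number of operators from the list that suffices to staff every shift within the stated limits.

12 slots to fill and no one can take more than 4, so at least ⌈12/4⌉ = 3 operators are needed.
Quispe, Cho, and Andersen alone can cover everything: Tue afternoon→Quispe, Tue evening→Cho, Wed morning→Cho, Wed afternoon→Quispe, Wed evening→Quispe, Thu morning→Andersen, Thu afternoon→Andersen, Thu evening→Quispe, Fri morning→Cho, Fri afternoon→Andersen, Fri evening→Andersen, Sat morning→Cho.

3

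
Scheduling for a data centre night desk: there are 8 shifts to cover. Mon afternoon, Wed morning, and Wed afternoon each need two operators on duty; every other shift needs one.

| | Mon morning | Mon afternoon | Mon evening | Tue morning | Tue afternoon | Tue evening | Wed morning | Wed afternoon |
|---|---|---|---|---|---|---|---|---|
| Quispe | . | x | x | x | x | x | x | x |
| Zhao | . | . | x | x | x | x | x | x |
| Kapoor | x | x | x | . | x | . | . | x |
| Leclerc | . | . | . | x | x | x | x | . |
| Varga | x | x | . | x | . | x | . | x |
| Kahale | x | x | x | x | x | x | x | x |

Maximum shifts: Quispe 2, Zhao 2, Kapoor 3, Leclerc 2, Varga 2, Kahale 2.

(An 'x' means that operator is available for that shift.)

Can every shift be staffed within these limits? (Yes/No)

One valid schedule: Mon morning→Kapoor, Mon afternoon→Kapoor+Varga, Mon evening→Quispe, Tue morning→Quispe, Tue afternoon→Zhao, Tue evening→Zhao, Wed morning→Leclerc+Kahale, Wed afternoon→Kapoor+Varga.
Loads: Quispe 2/2, Zhao 2/2, Kapoor 3/3, Leclerc 1/2, Varga 2/2, Kahale 1/2 — all within limits.

Yes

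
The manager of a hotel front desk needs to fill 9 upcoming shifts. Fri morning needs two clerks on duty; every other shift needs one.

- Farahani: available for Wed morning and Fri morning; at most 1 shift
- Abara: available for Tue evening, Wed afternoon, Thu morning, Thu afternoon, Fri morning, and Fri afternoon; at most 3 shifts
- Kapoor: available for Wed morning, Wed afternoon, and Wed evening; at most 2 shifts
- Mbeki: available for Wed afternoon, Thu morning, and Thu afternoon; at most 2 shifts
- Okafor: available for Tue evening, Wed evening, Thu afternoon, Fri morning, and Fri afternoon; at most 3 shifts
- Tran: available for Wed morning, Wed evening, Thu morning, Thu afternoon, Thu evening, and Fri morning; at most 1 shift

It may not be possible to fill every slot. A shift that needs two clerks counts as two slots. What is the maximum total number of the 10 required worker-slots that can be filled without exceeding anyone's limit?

10

Total capacity across all clerks is 1+3+2+2+3+1 = 12, and 10 slots are needed, so at most 10 can be filled.
An assignment achieving 10: Tue evening→Abara, Wed morning→Farahani, Wed afternoon→Kapoor, Wed evening→Kapoor, Thu morning→Mbeki, Thu afternoon→Mbeki, Thu evening→Tran, Fri morning→Abara+Okafor, Fri afternoon→Abara.
Loads: Farahani 1/1, Abara 3/3, Kapoor 2/2, Mbeki 2/2, Okafor 1/3, Tran 1/1.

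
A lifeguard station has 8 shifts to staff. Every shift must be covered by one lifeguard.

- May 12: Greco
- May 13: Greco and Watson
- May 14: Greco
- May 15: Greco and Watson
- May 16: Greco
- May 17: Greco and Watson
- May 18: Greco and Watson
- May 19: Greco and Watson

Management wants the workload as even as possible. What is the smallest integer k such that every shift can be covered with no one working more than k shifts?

With 2 lifeguards and 8 worker-slots to fill, someone must work at least ⌈8/2⌉ = 4 shifts, so k ≥ 4.
k = 4 works: May 12→Greco, May 13→Greco, May 14→Greco, May 15→Watson, May 16→Greco, May 17→Watson, May 18→Watson, May 19→Watson.
Loads: Greco 4, Watson 4 — all ≤ 4.

4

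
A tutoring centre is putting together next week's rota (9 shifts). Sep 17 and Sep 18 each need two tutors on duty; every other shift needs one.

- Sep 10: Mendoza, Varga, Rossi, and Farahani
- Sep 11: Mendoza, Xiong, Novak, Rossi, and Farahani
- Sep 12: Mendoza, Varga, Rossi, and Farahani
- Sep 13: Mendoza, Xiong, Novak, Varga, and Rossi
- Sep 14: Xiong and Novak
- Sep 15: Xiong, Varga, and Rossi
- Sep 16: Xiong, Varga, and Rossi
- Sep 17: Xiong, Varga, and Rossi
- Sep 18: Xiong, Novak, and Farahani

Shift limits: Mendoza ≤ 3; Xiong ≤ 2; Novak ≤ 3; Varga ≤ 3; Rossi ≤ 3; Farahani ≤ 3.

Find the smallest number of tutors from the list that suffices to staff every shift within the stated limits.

4

11 slots to fill and no one can take more than 3, so at least ⌈11/3⌉ = 4 tutors are needed.
Mendoza, Xiong, Novak, and Varga alone can cover everything: Sep 10→Mendoza, Sep 11→Mendoza, Sep 12→Mendoza, Sep 13→Novak, Sep 14→Novak, Sep 15→Varga, Sep 16→Varga, Sep 17→Xiong+Varga, Sep 18→Xiong+Novak.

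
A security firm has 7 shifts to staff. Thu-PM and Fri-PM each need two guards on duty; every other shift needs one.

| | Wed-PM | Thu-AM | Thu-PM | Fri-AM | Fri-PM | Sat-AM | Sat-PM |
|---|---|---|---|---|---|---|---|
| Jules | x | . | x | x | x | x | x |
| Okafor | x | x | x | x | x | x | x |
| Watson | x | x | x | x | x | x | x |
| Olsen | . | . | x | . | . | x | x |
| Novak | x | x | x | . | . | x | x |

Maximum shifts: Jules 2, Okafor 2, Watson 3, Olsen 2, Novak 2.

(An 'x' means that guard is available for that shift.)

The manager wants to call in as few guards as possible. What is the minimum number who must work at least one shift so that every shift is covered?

9 slots to fill and no one can take more than 3, so at least ⌈9/3⌉ = 3 guards are needed.
Any 3 guards together have capacity at most 3+2+2 = 7 < 9 slots, so 3 can never suffice.
Jules, Okafor, Watson, and Olsen alone can cover everything: Wed-PM→Jules, Thu-AM→Okafor, Thu-PM→Watson+Olsen, Fri-AM→Jules, Fri-PM→Okafor+Watson, Sat-AM→Watson, Sat-PM→Olsen.

4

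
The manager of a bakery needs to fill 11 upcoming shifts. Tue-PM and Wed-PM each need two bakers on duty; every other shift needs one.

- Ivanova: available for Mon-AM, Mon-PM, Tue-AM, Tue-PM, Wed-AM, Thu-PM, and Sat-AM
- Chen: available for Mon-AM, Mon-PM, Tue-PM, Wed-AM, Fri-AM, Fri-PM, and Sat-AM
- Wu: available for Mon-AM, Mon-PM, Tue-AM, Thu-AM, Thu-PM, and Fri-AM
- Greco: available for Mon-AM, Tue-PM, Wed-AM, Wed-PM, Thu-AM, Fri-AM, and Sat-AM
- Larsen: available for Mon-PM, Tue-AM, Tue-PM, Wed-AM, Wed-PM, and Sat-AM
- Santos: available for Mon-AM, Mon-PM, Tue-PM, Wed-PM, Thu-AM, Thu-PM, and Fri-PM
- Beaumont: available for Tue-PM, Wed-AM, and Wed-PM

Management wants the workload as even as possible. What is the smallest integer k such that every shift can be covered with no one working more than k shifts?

With 7 bakers and 13 worker-slots to fill, someone must work at least ⌈13/7⌉ = 2 shifts, so k ≥ 2.
k = 2 works: Mon-AM→Wu, Mon-PM→Larsen, Tue-AM→Ivanova, Tue-PM→Santos+Beaumont, Wed-AM→Greco, Wed-PM→Larsen+Santos, Thu-AM→Wu, Thu-PM→Ivanova, Fri-AM→Chen, Fri-PM→Chen, Sat-AM→Greco.
Loads: Ivanova 2, Chen 2, Wu 2, Greco 2, Larsen 2, Santos 2, Beaumont 1 — all ≤ 2.

2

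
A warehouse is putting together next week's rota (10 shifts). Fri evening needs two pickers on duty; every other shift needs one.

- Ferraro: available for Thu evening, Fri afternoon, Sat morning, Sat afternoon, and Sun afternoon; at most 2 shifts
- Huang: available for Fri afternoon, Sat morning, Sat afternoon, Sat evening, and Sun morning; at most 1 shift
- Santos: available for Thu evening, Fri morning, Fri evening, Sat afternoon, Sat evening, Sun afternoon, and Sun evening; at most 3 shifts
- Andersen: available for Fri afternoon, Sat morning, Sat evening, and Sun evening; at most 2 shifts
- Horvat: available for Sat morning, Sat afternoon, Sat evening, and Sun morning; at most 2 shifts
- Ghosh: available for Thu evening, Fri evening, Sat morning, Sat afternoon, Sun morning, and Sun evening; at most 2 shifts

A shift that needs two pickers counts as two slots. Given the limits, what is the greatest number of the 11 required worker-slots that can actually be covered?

Total capacity across all pickers is 2+1+3+2+2+2 = 12, and 11 slots are needed, so at most 11 can be filled.
An assignment achieving 11: Thu evening→Ferraro, Fri morning→Santos, Fri afternoon→Huang, Fri evening→Santos+Ghosh, Sat morning→Andersen, Sat afternoon→Horvat, Sat evening→Andersen, Sun morning→Horvat, Sun afternoon→Ferraro, Sun evening→Santos.
Loads: Ferraro 2/2, Huang 1/1, Santos 3/3, Andersen 2/2, Horvat 2/2, Ghosh 1/2.

11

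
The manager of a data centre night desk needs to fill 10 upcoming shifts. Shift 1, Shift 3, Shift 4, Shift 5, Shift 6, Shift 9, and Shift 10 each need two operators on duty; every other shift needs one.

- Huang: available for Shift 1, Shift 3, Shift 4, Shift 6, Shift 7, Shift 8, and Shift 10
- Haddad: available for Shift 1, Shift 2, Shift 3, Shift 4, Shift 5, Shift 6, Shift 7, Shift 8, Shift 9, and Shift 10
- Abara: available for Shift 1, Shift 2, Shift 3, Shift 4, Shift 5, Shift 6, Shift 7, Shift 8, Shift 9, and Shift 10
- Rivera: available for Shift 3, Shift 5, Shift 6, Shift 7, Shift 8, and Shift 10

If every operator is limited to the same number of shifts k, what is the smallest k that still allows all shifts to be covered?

With 4 operators and 17 worker-slots to fill, someone must work at least ⌈17/4⌉ = 5 shifts, so k ≥ 5.
k = 5 works: Shift 1→Huang+Haddad, Shift 2→Haddad, Shift 3→Huang+Abara, Shift 4→Huang+Haddad, Shift 5→Haddad+Abara, Shift 6→Abara+Rivera, Shift 7→Huang, Shift 8→Huang, Shift 9→Haddad+Abara, Shift 10→Abara+Rivera.
Loads: Huang 5, Haddad 5, Abara 5, Rivera 2 — all ≤ 5.

5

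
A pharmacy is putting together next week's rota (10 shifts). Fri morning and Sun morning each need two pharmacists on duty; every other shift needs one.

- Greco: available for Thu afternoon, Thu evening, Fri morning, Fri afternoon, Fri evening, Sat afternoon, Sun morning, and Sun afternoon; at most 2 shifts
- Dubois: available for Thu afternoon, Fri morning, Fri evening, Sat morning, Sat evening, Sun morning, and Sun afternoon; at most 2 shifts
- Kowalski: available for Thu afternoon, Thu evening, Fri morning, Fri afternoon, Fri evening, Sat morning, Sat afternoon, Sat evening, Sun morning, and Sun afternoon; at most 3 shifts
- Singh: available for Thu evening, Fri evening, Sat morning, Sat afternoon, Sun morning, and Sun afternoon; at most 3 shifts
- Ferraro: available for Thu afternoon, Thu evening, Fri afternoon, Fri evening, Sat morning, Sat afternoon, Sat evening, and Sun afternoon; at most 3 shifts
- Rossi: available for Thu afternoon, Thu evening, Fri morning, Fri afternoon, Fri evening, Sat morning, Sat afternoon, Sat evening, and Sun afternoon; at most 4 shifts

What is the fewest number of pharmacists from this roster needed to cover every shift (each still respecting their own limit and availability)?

4

12 slots to fill and no one can take more than 4, so at least ⌈12/4⌉ = 3 pharmacists are needed.
Any 3 pharmacists together have capacity at most 4+3+3 = 10 < 12 slots, so 3 can never suffice.
Greco, Kowalski, Singh, and Rossi alone can cover everything: Thu afternoon→Greco, Thu evening→Singh, Fri morning→Greco+Kowalski, Fri afternoon→Rossi, Fri evening→Rossi, Sat morning→Singh, Sat afternoon→Rossi, Sat evening→Kowalski, Sun morning→Kowalski+Singh, Sun afternoon→Rossi.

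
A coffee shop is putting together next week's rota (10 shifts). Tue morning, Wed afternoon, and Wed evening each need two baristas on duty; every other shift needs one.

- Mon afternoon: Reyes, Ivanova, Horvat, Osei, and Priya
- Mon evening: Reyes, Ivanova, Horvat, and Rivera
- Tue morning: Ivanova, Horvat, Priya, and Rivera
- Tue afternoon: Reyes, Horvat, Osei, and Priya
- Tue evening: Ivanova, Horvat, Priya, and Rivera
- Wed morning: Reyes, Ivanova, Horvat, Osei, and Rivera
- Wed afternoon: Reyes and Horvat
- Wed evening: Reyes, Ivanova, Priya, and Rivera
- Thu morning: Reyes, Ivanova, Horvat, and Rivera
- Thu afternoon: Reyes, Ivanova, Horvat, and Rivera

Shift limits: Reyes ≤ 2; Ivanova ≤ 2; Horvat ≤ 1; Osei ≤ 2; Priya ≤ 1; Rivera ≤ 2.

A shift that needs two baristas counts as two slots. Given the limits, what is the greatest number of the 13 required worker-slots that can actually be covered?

Total capacity across all baristas is 2+2+1+2+1+2 = 10, and 13 slots are needed, so at most 10 can be filled.
An assignment achieving 10: Mon afternoon→Osei, Mon evening→Reyes, Tue morning→Ivanova+Priya, Tue afternoon→Osei, Tue evening→Ivanova, Wed afternoon→Reyes+Horvat, Wed evening→Rivera, Thu morning→Rivera.
Loads: Reyes 2/2, Ivanova 2/2, Horvat 1/1, Osei 2/2, Priya 1/1, Rivera 2/2.

10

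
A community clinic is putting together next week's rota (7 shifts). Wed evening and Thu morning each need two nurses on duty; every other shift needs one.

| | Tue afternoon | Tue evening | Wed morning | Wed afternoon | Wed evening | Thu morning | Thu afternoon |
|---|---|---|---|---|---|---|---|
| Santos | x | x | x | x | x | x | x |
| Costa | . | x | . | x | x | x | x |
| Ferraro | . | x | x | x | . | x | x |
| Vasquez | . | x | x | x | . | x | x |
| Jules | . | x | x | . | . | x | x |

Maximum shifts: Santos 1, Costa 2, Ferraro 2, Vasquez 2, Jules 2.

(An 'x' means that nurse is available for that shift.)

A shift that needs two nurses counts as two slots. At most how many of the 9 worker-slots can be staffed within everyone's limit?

Total capacity across all nurses is 1+2+2+2+2 = 9, and 9 slots are needed, so at most 9 can be filled.
Shifts {Tue afternoon, Wed evening} need 3 slots but only Santos and Costa are available for them, supplying at most 2 — so at least 1 slot must go unfilled.
An assignment achieving 8: Tue afternoon→Santos, Tue evening→Ferraro, Wed morning→Ferraro, Wed afternoon→Costa, Wed evening→Costa, Thu morning→Vasquez+Jules, Thu afternoon→Vasquez.
Loads: Santos 1/1, Costa 2/2, Ferraro 2/2, Vasquez 2/2, Jules 1/2.

8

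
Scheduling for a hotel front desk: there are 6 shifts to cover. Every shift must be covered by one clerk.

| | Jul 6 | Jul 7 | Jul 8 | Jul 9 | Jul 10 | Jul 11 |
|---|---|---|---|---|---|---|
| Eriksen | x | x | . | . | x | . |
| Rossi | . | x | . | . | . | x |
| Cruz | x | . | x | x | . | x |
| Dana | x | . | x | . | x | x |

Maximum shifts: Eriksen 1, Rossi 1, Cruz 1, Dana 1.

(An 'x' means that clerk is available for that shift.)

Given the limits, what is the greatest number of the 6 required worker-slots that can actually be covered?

4

Total capacity across all clerks is 1+1+1+1 = 4, and 6 slots are needed, so at most 4 can be filled.
An assignment achieving 4: Jul 7→Eriksen, Jul 8→Dana, Jul 9→Cruz, Jul 11→Rossi.
Loads: Eriksen 1/1, Rossi 1/1, Cruz 1/1, Dana 1/1.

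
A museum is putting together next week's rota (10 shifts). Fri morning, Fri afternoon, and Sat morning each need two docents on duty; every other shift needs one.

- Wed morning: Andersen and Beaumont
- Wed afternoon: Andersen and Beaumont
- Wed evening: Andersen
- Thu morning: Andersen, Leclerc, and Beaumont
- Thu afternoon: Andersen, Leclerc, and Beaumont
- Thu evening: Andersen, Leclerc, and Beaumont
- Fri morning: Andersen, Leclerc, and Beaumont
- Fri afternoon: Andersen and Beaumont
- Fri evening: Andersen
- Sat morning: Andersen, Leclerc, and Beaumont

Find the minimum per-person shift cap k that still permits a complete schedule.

5

With 3 docents and 13 worker-slots to fill, someone must work at least ⌈13/3⌉ = 5 shifts, so k ≥ 5.
k = 5 works: Wed morning→Andersen, Wed afternoon→Andersen, Wed evening→Andersen, Thu morning→Leclerc, Thu afternoon→Leclerc, Thu evening→Leclerc, Fri morning→Leclerc+Beaumont, Fri afternoon→Andersen+Beaumont, Fri evening→Andersen, Sat morning→Leclerc+Beaumont.
Loads: Andersen 5, Leclerc 5, Beaumont 3 — all ≤ 5.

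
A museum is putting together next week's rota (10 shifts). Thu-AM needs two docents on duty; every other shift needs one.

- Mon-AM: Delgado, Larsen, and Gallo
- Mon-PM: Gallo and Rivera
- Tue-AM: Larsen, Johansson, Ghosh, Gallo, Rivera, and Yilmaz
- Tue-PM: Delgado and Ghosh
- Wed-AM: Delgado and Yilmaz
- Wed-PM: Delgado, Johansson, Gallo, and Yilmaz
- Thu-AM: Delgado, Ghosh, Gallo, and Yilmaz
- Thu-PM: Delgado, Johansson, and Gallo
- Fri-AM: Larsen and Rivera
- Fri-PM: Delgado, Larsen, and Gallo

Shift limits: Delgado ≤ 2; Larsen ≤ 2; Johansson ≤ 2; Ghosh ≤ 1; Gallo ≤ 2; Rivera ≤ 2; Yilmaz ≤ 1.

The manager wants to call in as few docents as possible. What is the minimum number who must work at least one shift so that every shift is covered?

6

11 slots to fill and no one can take more than 2, so at least ⌈11/2⌉ = 6 docents are needed.
Delgado, Larsen, Johansson, Ghosh, Gallo, and Rivera alone can cover everything: Mon-AM→Larsen, Mon-PM→Gallo, Tue-AM→Rivera, Tue-PM→Delgado, Wed-AM→Delgado, Wed-PM→Johansson, Thu-AM→Ghosh+Gallo, Thu-PM→Johansson, Fri-AM→Rivera, Fri-PM→Larsen.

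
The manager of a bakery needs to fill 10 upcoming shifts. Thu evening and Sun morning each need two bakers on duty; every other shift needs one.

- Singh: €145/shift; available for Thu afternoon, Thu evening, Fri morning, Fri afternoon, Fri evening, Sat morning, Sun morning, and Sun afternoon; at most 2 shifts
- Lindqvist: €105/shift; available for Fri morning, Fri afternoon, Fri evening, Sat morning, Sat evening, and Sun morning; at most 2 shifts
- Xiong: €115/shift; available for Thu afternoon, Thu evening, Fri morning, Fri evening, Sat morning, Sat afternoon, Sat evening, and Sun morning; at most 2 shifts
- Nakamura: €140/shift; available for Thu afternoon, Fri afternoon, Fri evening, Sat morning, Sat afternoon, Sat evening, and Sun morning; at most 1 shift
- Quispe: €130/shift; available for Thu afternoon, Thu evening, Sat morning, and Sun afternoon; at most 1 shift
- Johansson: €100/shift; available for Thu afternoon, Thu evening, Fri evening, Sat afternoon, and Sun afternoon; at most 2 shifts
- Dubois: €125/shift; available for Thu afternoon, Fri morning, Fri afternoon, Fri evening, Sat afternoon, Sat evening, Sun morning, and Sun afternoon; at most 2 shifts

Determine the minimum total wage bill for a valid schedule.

Picking the cheapest available baker for each shift independently would cost €1255, but that ignores the shift limits.
An optimal schedule: Thu afternoon→Johansson, Thu evening→Xiong+Johansson, Fri morning→Singh, Fri afternoon→Singh, Fri evening→Dubois, Sat morning→Lindqvist, Sat afternoon→Xiong, Sat evening→Lindqvist, Sun morning→Nakamura+Dubois, Sun afternoon→Quispe.
Total: 100 + 115 + 100 + 145 + 145 + 125 + 105 + 115 + 105 + 140 + 125 + 130 = €1450.

€1450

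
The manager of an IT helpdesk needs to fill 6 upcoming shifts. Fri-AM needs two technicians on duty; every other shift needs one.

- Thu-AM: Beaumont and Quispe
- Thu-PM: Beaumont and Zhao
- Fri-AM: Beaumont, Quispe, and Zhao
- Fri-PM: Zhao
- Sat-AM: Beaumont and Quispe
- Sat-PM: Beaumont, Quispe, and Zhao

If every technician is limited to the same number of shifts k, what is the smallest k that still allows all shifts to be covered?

3

With 3 technicians and 7 worker-slots to fill, someone must work at least ⌈7/3⌉ = 3 shifts, so k ≥ 3.
k = 3 works: Thu-AM→Beaumont, Thu-PM→Beaumont, Fri-AM→Quispe+Zhao, Fri-PM→Zhao, Sat-AM→Beaumont, Sat-PM→Quispe.
Loads: Beaumont 3, Quispe 2, Zhao 2 — all ≤ 3.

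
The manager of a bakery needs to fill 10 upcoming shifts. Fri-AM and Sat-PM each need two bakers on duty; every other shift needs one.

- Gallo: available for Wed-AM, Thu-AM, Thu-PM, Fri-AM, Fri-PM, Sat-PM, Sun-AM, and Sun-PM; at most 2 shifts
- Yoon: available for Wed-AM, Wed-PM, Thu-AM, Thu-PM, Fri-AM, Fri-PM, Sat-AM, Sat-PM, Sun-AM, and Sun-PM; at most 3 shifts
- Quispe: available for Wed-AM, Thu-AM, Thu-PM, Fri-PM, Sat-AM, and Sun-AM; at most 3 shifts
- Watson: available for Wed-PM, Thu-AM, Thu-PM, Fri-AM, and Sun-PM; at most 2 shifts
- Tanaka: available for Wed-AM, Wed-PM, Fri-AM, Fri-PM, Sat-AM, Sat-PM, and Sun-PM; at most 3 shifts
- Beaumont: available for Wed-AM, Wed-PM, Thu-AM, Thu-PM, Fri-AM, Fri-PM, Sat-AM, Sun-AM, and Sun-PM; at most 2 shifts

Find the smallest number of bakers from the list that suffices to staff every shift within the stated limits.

12 slots to fill and no one can take more than 3, so at least ⌈12/3⌉ = 4 bakers are needed.
Any 4 bakers together have capacity at most 3+3+3+2 = 11 < 12 slots, so 4 can never suffice.
Gallo, Yoon, Quispe, Watson, and Tanaka alone can cover everything: Wed-AM→Quispe, Wed-PM→Yoon, Thu-AM→Quispe, Thu-PM→Quispe, Fri-AM→Watson+Tanaka, Fri-PM→Tanaka, Sat-AM→Yoon, Sat-PM→Gallo+Yoon, Sun-AM→Gallo, Sun-PM→Watson.

5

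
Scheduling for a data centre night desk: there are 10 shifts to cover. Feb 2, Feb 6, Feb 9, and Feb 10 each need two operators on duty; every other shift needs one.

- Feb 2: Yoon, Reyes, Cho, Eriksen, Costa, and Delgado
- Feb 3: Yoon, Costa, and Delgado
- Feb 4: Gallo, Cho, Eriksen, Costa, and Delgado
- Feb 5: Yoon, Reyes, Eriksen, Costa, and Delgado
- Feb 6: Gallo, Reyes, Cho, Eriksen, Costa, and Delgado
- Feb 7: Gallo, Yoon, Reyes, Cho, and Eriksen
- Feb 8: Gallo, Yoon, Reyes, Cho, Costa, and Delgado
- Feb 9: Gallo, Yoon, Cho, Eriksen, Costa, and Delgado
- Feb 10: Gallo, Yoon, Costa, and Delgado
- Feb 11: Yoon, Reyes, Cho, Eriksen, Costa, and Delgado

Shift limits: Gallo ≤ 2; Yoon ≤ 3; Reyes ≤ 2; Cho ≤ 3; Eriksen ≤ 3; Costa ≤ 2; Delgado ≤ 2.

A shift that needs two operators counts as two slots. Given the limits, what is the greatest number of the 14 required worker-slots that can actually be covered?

Total capacity across all operators is 2+3+2+3+3+2+2 = 17, and 14 slots are needed, so at most 14 can be filled.
An assignment achieving 14: Feb 2→Reyes+Cho, Feb 3→Yoon, Feb 4→Gallo, Feb 5→Yoon, Feb 6→Cho+Eriksen, Feb 7→Reyes, Feb 8→Cho, Feb 9→Eriksen+Costa, Feb 10→Gallo+Yoon, Feb 11→Eriksen.
Loads: Gallo 2/2, Yoon 3/3, Reyes 2/2, Cho 3/3, Eriksen 3/3, Costa 1/2, Delgado 0/2.

14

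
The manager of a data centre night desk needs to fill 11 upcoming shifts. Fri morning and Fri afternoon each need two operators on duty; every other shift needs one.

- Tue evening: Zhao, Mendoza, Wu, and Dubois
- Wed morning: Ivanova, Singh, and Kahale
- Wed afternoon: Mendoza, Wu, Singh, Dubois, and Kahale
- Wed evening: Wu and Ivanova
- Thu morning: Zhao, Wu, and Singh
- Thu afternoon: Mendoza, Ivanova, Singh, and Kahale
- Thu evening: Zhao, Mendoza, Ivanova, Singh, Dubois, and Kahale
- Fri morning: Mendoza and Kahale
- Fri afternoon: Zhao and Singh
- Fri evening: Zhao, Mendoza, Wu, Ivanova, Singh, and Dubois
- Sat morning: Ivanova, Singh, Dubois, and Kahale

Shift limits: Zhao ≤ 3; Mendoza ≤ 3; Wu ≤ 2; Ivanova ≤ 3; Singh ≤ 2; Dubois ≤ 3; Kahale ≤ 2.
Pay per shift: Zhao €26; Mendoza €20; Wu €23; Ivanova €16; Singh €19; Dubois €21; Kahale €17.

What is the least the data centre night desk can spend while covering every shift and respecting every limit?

€248

Fri morning can only be covered by Mendoza and Kahale, so that assignment is forced.
Fri afternoon can only be covered by Zhao and Singh, so that assignment is forced.
Picking the cheapest available operator for each shift independently would cost €234, but that ignores the shift limits.
An optimal schedule: Tue evening→Mendoza, Wed morning→Ivanova, Wed afternoon→Mendoza, Wed evening→Ivanova, Thu morning→Singh, Thu afternoon→Ivanova, Thu evening→Dubois, Fri morning→Kahale+Mendoza, Fri afternoon→Singh+Zhao, Fri evening→Dubois, Sat morning→Kahale.
Total: 20 + 16 + 20 + 16 + 19 + 16 + 21 + 17 + 20 + 19 + 26 + 21 + 17 = €248.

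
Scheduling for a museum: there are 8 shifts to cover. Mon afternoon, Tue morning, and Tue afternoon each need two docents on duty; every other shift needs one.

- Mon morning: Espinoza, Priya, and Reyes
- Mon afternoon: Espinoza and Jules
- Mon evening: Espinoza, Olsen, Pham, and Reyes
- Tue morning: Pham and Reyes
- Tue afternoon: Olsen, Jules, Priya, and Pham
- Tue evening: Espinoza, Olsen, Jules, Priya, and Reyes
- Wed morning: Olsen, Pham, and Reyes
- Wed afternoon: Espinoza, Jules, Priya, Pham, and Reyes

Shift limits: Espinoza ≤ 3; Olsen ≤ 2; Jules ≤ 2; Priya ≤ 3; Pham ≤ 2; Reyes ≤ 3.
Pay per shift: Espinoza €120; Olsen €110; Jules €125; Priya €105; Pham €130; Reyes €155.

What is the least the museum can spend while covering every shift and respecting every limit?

€1305

Mon afternoon can only be covered by Espinoza and Jules, so that assignment is forced.
Tue morning can only be covered by Pham and Reyes, so that assignment is forced.
Picking the cheapest available docent for each shift independently would cost €1280, but that ignores the shift limits.
An optimal schedule: Mon morning→Priya, Mon afternoon→Espinoza+Jules, Mon evening→Espinoza, Tue morning→Pham+Reyes, Tue afternoon→Priya+Olsen, Tue evening→Priya, Wed morning→Olsen, Wed afternoon→Espinoza.
Total: 105 + 120 + 125 + 120 + 130 + 155 + 105 + 110 + 105 + 110 + 120 = €1305.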